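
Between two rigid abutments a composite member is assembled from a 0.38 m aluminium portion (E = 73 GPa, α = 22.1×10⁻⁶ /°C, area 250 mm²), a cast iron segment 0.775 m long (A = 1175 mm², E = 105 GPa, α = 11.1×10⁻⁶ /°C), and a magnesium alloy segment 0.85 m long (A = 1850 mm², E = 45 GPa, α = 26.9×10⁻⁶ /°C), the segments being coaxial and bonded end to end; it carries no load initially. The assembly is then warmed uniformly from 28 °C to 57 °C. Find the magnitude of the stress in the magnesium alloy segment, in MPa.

σ ≈ 16.7 MPa (compressive)

If the supports were absent, the total length change would be Σ αᵢΔT Lᵢ = 22.1×10⁻⁶×29×380 + 11.1×10⁻⁶×29×775 + 26.9×10⁻⁶×29×850 = 1.156 mm.
The rigid supports impose zero overall length change; the single axial force P common to all segments must satisfy P Σ Lᵢ/(AᵢEᵢ) = δ_free.
Σ Lᵢ/(AᵢEᵢ) = 380/(250×73×10³) + 775/(1175×105×10³) + 850/(1850×45×10³) = 3.731×10⁻⁵ mm/N.
Hence P = δ_free / Σ(L/AE) = 1.156/3.731×10⁻⁵ = 30.98 kN (compressive).
σ_{magnesium alloy} = P / A = 30980 / 1850 = 16.75 MPa.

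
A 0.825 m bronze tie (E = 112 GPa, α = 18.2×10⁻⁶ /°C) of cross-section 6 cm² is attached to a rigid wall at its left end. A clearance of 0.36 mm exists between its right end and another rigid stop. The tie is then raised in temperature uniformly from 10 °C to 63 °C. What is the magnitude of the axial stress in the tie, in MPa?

If the wall were absent the tie would grow by αΔT L = 18.2×10⁻⁶ × 53 × 825 = 0.7958 mm.
This exceeds the 0.36 mm gap, so the wall pushes back. The portion of expansion that must be recovered elastically is δ_free − gap = 0.7958 − 0.36 = 0.4358 mm.
That suppressed elongation corresponds to σ = E·Δ/L = 112×10³ × 0.4358/825 = 59.16 MPa.

σ ≈ 59.2 MPa (compressive)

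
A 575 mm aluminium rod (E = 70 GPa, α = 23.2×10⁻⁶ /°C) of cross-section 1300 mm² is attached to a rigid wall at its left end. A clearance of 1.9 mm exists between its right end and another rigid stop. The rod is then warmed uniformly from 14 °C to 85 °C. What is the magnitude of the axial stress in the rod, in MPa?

σ ≈ 0 MPa

Unrestrained expansion: δ_free = αΔT L = 23.2×10⁻⁶ × 71 × 575 = 0.9471 mm.
This is smaller than the 1.9 mm clearance, so the rod expands freely without reaching the stop — the stress is zero.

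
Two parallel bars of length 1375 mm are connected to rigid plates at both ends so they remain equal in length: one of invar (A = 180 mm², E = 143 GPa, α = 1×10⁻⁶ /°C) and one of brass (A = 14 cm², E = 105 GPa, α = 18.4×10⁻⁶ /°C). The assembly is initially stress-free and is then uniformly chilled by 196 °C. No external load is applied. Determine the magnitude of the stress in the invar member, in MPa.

σ ≈ 415 MPa (compressive)

Equilibrium of a rigid end plate with no external load gives equal and opposite internal forces ±P in the two members. Since α_{brass} > α_{invar}, cooling drives the brass into tension and the invar into compression.
Setting the final lengths equal and cancelling L: (α₁ − α₂)ΔT = P/(A₁E₁) + P/(A₂E₂).
|α₁ − α₂|·ΔT = 17.4×10⁻⁶ × 196 = 0.00341.
1/(A₁E₁) + 1/(A₂E₂) = 1/(180×143×10³) + 1/(1400×105×10³) = 4.565×10⁻⁸ N⁻¹.
So P = 0.00341 / 4.565×10⁻⁸ = 74.7 kN.
σ_{invar} = P/A₁ = 74700/180 = 415 MPa, compressive.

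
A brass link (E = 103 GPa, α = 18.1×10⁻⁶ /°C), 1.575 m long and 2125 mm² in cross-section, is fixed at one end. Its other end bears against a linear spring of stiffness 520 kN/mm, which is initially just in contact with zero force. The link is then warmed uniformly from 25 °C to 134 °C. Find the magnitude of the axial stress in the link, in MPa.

If the spring were absent the link would lengthen by αΔT L = 18.1×10⁻⁶ × 109 × 1575 = 3.107 mm.
With a force P in the spring, the elastic change of the link is PL/(AE) and that of the spring is P/k; compatibility requires their sum to equal δ_free.
So P = δ_free / [L/(AE) + 1/k] = 3.107 / [ 1575/(2125×103×10³) + 1/(520×10³) ].
P = 3.107 / 9.119×10⁻⁶ = 340800 N.
σ = P/A = 340800/2125 = 160.4 MPa.

σ ≈ 160 MPa (compressive)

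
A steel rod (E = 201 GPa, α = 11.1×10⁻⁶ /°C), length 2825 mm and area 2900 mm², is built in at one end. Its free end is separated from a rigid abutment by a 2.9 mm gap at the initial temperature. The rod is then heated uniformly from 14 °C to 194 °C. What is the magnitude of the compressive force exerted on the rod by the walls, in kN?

P ≈ 566 kN

Free thermal elongation = αΔT L = 11.1×10⁻⁶ × 180 × 2825 = 5.644 mm.
After closing the 2.9 mm clearance, 5.644 − 2.9 = 2.744 mm of expansion remains to be suppressed by the wall.
That suppressed elongation corresponds to σ = E·Δ/L = 201×10³ × 2.744/2825 = 195.3 MPa.
P = σA = 195.3 × 2900 = 566.3 kN.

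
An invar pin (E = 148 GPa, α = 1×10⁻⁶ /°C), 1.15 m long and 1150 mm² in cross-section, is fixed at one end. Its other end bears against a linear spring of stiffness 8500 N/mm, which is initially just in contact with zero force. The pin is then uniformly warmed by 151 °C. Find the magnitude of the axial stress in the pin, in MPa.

σ ≈ 1.21 MPa (compressive)

The unrestrained thermal change is αΔT L = 1×10⁻⁶ × 151 × 1150 = 0.1736 mm.
Let P be the compressive force at the spring. The pin shortens elastically by PL/(AE) and the spring compresses by P/k; together these equal δ_free.
P [ L/(AE) + 1/k ] = δ_free → P [ 1150/(1150×148×10³) + 1/(8500) ] = 0.1736.
P = 0.1736 / 0.0001244 = 1396 N.
σ = P/A = 1396/1150 = 1.214 MPa.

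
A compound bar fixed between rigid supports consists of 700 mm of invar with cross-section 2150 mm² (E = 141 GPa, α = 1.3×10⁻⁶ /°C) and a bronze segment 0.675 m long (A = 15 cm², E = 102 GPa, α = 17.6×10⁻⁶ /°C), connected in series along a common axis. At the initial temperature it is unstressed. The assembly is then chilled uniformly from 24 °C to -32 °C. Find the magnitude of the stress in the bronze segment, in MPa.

If the supports were absent, the total length change would be Σ αᵢΔT Lᵢ = 1.3×10⁻⁶×56×700 + 17.6×10⁻⁶×56×675 = 0.7162 mm.
Since the ends are fixed, an axial force P builds up, equal in every segment, with P · Σ Lᵢ/(AᵢEᵢ) = δ_free.
The series flexibility is Σ Lᵢ/(AᵢEᵢ) = 700/(2150×141×10³) + 675/(1500×102×10³) = 6.721×10⁻⁶ mm/N.
Hence P = δ_free / Σ(L/AE) = 0.7162/6.721×10⁻⁶ = 106.6 kN (tensile).
σ_{bronze} = P / A = 106600 / 1500 = 71.05 MPa.

σ ≈ 71 MPa (tensile)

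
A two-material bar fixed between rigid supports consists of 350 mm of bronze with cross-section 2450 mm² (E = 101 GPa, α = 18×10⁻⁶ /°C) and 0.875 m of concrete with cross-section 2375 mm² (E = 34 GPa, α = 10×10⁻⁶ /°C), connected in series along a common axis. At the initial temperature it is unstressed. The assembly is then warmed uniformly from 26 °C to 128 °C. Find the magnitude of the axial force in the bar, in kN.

If the supports were absent, the total length change would be Σ αᵢΔT Lᵢ = 18×10⁻⁶×102×350 + 10×10⁻⁶×102×875 = 1.535 mm.
The rigid supports impose zero overall length change; the single axial force P common to all segments must satisfy P Σ Lᵢ/(AᵢEᵢ) = δ_free.
Σ Lᵢ/(AᵢEᵢ) = 350/(2450×101×10³) + 875/(2375×34×10³) = 1.225×10⁻⁵ mm/N.
So P = 1.535 / 1.225×10⁻⁵ = 125.3 kN, compressive.

P ≈ 125 kN (compressive)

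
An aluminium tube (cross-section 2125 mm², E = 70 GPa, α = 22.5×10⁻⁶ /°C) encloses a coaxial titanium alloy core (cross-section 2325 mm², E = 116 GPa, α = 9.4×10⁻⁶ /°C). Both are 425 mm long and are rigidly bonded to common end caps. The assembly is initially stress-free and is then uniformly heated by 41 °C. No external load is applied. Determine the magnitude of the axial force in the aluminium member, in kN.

P ≈ 51.5 kN (compressive in the aluminium)

Both members must finish at the same length. With the larger α, the aluminium tends to over-expand; the plates restrain it, putting the aluminium in compression and the titanium alloy in tension. With no external load the two internal forces are equal and opposite, magnitude P.
Equating the net (thermal + elastic) strains gives |α₁ − α₂|·ΔT = P·[1/(A₁E₁) + 1/(A₂E₂)].
|α₁ − α₂|·ΔT = 13.1×10⁻⁶ × 41 = 0.0005371.
1/(A₁E₁) + 1/(A₂E₂) = 1/(2125×70×10³) + 1/(2325×116×10³) = 1.043×10⁻⁸ N⁻¹.
P = 0.0005371 / 1.043×10⁻⁸ = 51490 N = 51.49 kN.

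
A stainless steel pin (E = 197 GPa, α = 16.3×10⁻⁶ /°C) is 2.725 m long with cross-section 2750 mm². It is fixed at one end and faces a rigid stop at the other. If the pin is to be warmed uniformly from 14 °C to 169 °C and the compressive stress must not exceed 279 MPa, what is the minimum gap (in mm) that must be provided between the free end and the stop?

With no wall the pin would lengthen by αΔT L = 16.3×10⁻⁶ × 155 × 2725 = 6.885 mm.
At the allowable stress the elastic shortening the wall may impose is σL/E = 279 × 2725 / (197×10³) = 3.859 mm.
The gap must absorb the remainder: g_min = 6.885 − 3.859 = 3.025 mm.

g ≈ 3.03 mm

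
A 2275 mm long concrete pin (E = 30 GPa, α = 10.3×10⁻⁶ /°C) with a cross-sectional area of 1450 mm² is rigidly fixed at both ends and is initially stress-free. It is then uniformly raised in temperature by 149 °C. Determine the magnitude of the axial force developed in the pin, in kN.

P ≈ 66.8 kN (compressive)

With zero net strain, σ = E·αΔT = 30 GPa × 10.3×10⁻⁶ × 149 = 46.04 MPa.
Axial force P = σA = 46.04 × 1450 = 66760 N = 66.76 kN, compressive.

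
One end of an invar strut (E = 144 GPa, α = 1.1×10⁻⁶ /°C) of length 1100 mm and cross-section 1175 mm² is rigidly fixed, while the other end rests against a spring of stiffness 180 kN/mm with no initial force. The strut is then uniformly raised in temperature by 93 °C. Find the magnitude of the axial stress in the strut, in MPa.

σ ≈ 7.94 MPa (compressive)

If the spring were absent the strut would lengthen by αΔT L = 1.1×10⁻⁶ × 93 × 1100 = 0.1125 mm.
With a force P in the spring, the elastic change of the strut is PL/(AE) and that of the spring is P/k; compatibility requires their sum to equal δ_free.
P [ L/(AE) + 1/k ] = δ_free → P [ 1100/(1175×144×10³) + 1/(180×10³) ] = 0.1125.
P = 0.1125 / 1.206×10⁻⁵ = 9333 N.
σ = P/A = 9333/1175 = 7.943 MPa.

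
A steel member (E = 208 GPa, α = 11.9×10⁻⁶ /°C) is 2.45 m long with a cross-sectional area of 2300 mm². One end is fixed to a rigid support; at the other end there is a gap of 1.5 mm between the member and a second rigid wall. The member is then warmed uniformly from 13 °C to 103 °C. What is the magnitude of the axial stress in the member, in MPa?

If the wall were absent the member would grow by αΔT L = 11.9×10⁻⁶ × 90 × 2450 = 2.624 mm.
After closing the 1.5 mm clearance, 2.624 − 1.5 = 1.124 mm of expansion remains to be suppressed by the wall.
Compatibility: PL/(AE) = 1.124 mm, so σ = P/A = E × (1.124/2450) = 95.42 MPa.

σ ≈ 95.4 MPa (compressive)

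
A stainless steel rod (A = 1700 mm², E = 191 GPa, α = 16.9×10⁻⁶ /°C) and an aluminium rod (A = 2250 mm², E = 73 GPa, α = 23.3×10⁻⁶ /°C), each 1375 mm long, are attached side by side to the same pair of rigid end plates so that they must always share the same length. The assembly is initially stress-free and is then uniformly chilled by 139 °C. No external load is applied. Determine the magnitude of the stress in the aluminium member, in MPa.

Both members must finish at the same length. With the larger α, the aluminium tends to over-contract; the plates restrain it, putting the aluminium in tension and the stainless steel in compression. With no external load the two internal forces are equal and opposite, magnitude P.
Compatibility of the two members (thermal + elastic change equal): (α₁ − α₂)ΔT = P·[1/(A₁E₁) + 1/(A₂E₂)].
|α₁ − α₂|·ΔT = 6.4×10⁻⁶ × 139 = 0.0008896.
1/(A₁E₁) + 1/(A₂E₂) = 1/(1700×191×10³) + 1/(2250×73×10³) = 9.168×10⁻⁹ N⁻¹.
So P = 0.0008896 / 9.168×10⁻⁹ = 97.03 kN.
σ_{aluminium} = P/A₂ = 97030/2250 = 43.13 MPa, tensile.

σ ≈ 43.1 MPa (tensile)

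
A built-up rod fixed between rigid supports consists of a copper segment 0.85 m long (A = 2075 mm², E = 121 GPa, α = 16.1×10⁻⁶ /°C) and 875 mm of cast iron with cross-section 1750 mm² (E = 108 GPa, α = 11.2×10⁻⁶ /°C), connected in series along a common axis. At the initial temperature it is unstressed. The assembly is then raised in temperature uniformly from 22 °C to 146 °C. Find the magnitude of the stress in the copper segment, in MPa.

With the walls removed the bar would change length by δ_free = Σ αᵢΔT Lᵢ = 16.1×10⁻⁶×124×850 + 11.2×10⁻⁶×124×875 = 2.912 mm.
Since the ends are fixed, an axial force P builds up, equal in every segment, with P · Σ Lᵢ/(AᵢEᵢ) = δ_free.
The series flexibility is Σ Lᵢ/(AᵢEᵢ) = 850/(2075×121×10³) + 875/(1750×108×10³) = 8.015×10⁻⁶ mm/N.
So P = 2.912 / 8.015×10⁻⁶ = 363.3 kN, compressive.
σ_{copper} = P / A = 363300 / 2075 = 175.1 MPa.

σ ≈ 175 MPa (compressive)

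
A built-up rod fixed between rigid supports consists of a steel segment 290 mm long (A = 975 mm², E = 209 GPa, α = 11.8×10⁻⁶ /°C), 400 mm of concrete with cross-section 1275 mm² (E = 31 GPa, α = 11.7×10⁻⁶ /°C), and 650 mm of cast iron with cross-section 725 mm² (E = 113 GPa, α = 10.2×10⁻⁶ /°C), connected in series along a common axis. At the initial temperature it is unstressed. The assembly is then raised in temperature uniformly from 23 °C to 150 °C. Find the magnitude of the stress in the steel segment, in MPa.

σ ≈ 98.5 MPa (compressive)

If the supports were absent, the total length change would be Σ αᵢΔT Lᵢ = 11.8×10⁻⁶×127×290 + 11.7×10⁻⁶×127×400 + 10.2×10⁻⁶×127×650 = 1.871 mm.
The walls prevent any net length change, so an axial force P (same in every segment) develops. Compatibility: P · Σ Lᵢ/(AᵢEᵢ) = δ_free.
Σ Lᵢ/(AᵢEᵢ) = 290/(975×209×10³) + 400/(1275×31×10³) + 650/(725×113×10³) = 1.948×10⁻⁵ mm/N.
P = 1.871 / 1.948×10⁻⁵ = 96060 N = 96.06 kN, compressive.
σ_{steel} = P / A = 96060 / 975 = 98.52 MPa.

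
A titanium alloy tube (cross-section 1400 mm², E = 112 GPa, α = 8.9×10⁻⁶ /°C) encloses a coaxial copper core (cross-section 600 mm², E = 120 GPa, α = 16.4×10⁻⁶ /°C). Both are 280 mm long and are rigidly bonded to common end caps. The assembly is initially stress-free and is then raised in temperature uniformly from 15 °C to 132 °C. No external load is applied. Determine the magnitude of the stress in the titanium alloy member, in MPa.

Equilibrium of a rigid end plate with no external load gives equal and opposite internal forces ±P in the two members. Since α_{copper} > α_{titanium alloy}, heating drives the copper into compression and the titanium alloy into tension.
Compatibility of the two members (thermal + elastic change equal): (α₁ − α₂)ΔT = P·[1/(A₁E₁) + 1/(A₂E₂)].
|α₁ − α₂|·ΔT = 7.5×10⁻⁶ × 117 = 0.0008775.
1/(A₁E₁) + 1/(A₂E₂) = 1/(1400×112×10³) + 1/(600×120×10³) = 2.027×10⁻⁸ N⁻¹.
P = 0.0008775 / 2.027×10⁻⁸ = 43300 N = 43.3 kN.
σ_{titanium alloy} = P/A₁ = 43300/1400 = 30.93 MPa, tensile.

σ ≈ 30.9 MPa (tensile)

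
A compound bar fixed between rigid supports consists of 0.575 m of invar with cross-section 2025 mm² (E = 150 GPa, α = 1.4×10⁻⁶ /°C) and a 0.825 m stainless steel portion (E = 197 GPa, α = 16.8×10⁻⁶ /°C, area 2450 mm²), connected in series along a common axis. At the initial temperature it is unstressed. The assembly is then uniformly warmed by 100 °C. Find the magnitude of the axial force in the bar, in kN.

P ≈ 407 kN (compressive)

Free thermal expansion of the whole bar: Σ αᵢΔT Lᵢ = 1.4×10⁻⁶×100×575 + 16.8×10⁻⁶×100×825 = 1.466 mm.
Since the ends are fixed, an axial force P builds up, equal in every segment, with P · Σ Lᵢ/(AᵢEᵢ) = δ_free.
Σ Lᵢ/(AᵢEᵢ) = 575/(2025×150×10³) + 825/(2450×197×10³) = 3.602×10⁻⁶ mm/N.
P = 1.466 / 3.602×10⁻⁶ = 407100 N = 407.1 kN, compressive.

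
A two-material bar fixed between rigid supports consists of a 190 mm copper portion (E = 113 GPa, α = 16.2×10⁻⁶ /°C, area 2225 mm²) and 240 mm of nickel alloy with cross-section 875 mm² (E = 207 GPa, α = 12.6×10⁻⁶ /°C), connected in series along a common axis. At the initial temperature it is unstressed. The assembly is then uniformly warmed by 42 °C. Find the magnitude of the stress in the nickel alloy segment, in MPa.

σ ≈ 141 MPa (compressive)

If the supports were absent, the total length change would be Σ αᵢΔT Lᵢ = 16.2×10⁻⁶×42×190 + 12.6×10⁻⁶×42×240 = 0.2563 mm.
Since the ends are fixed, an axial force P builds up, equal in every segment, with P · Σ Lᵢ/(AᵢEᵢ) = δ_free.
Σ Lᵢ/(AᵢEᵢ) = 190/(2225×113×10³) + 240/(875×207×10³) = 2.081×10⁻⁶ mm/N.
P = 0.2563 / 2.081×10⁻⁶ = 123200 N = 123.2 kN, compressive.
σ_{nickel alloy} = P / A = 123200 / 875 = 140.8 MPa.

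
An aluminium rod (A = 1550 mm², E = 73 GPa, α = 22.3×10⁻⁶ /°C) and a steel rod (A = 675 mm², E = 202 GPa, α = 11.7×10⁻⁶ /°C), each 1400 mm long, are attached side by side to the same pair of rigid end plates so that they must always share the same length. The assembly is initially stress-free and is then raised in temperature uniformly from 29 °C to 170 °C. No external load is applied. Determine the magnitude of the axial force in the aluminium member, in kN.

Equilibrium of a rigid end plate with no external load gives equal and opposite internal forces ±P in the two members. Since α_{aluminium} > α_{steel}, heating drives the aluminium into compression and the steel into tension.
Setting the final lengths equal and cancelling L: (α₁ − α₂)ΔT = P/(A₁E₁) + P/(A₂E₂).
|α₁ − α₂|·ΔT = 10.6×10⁻⁶ × 141 = 0.001495.
1/(A₁E₁) + 1/(A₂E₂) = 1/(1550×73×10³) + 1/(675×202×10³) = 1.617×10⁻⁸ N⁻¹.
P = 0.001495 / 1.617×10⁻⁸ = 92420 N = 92.42 kN.

P ≈ 92.4 kN (compressive in the aluminium)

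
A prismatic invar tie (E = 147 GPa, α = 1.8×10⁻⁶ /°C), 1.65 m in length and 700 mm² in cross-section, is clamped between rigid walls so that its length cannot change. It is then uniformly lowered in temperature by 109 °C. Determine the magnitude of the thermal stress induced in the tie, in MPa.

Because both ends are immovable the net strain is zero, and the suppressed thermal strain is αΔT = 1.8×10⁻⁶ × 109 = 196.2×10⁻⁶.
σ = EαΔT = 147×10³ × 1.8×10⁻⁶ × 109 = 28.84 MPa (tensile; the tie is trying to contract).

σ ≈ 28.8 MPa (tensile)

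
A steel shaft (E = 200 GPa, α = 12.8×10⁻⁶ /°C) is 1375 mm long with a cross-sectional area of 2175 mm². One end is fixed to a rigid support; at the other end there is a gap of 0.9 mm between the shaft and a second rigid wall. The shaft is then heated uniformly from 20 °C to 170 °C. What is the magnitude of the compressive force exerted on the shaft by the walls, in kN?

P ≈ 550 kN

Unrestrained expansion: δ_free = αΔT L = 12.8×10⁻⁶ × 150 × 1375 = 2.64 mm.
The gap closes (δ_free > 0.9 mm) and the wall then resists a further 2.64 − 0.9 = 1.74 mm of expansion.
Compatibility: PL/(AE) = 1.74 mm, so σ = P/A = E × (1.74/1375) = 253.1 MPa.
Force on the wall = σA = 253.1 × 2175 mm² = 550.5 kN.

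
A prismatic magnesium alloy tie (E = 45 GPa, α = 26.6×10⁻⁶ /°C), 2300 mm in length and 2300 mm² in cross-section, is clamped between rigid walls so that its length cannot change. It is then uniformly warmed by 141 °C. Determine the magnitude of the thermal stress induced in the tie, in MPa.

σ ≈ 169 MPa (compressive)

The supports are rigid, so the total axial strain is zero. The restrained thermal strain is ε = αΔT = 26.6×10⁻⁶ × 141 = 3750.6×10⁻⁶.
Hence σ = E·αΔT = 45×10³ × 3750.6×10⁻⁶ = 168.8 MPa, compressive.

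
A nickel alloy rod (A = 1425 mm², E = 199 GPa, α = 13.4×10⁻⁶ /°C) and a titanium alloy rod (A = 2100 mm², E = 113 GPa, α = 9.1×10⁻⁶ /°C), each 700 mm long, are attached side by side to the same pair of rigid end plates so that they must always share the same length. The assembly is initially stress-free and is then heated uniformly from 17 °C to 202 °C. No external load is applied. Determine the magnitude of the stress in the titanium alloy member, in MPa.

Both members must finish at the same length. With the larger α, the nickel alloy tends to over-expand; the plates restrain it, putting the nickel alloy in compression and the titanium alloy in tension. With no external load the two internal forces are equal and opposite, magnitude P.
Compatibility of the two members (thermal + elastic change equal): (α₁ − α₂)ΔT = P·[1/(A₁E₁) + 1/(A₂E₂)].
|α₁ − α₂|·ΔT = 4.3×10⁻⁶ × 185 = 0.0007955.
1/(A₁E₁) + 1/(A₂E₂) = 1/(1425×199×10³) + 1/(2100×113×10³) = 7.74×10⁻⁹ N⁻¹.
So P = 0.0007955 / 7.74×10⁻⁹ = 102.8 kN.
σ_{titanium alloy} = P/A₂ = 102800/2100 = 48.94 MPa, tensile.

σ ≈ 48.9 MPa (tensile)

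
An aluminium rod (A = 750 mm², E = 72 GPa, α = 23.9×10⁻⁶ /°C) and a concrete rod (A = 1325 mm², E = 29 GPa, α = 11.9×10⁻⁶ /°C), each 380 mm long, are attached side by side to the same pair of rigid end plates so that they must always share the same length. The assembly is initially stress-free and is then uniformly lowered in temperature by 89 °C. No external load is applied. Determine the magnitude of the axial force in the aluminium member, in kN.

P ≈ 24 kN (tensile in the aluminium)

Equilibrium of a rigid end plate with no external load gives equal and opposite internal forces ±P in the two members. Since α_{aluminium} > α_{concrete}, cooling drives the aluminium into tension and the concrete into compression.
Setting the final lengths equal and cancelling L: (α₁ − α₂)ΔT = P/(A₁E₁) + P/(A₂E₂).
|α₁ − α₂|·ΔT = 12×10⁻⁶ × 89 = 0.001068.
1/(A₁E₁) + 1/(A₂E₂) = 1/(750×72×10³) + 1/(1325×29×10³) = 4.454×10⁻⁸ N⁻¹.
So P = 0.001068 / 4.454×10⁻⁸ = 23.98 kN.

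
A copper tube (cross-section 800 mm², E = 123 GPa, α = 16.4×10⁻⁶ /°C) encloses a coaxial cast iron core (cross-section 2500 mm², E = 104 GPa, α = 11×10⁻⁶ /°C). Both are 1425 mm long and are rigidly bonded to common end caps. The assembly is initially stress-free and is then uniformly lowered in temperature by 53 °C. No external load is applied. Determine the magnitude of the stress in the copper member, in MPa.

σ ≈ 25.5 MPa (tensile)

Both members must finish at the same length. With the larger α, the copper tends to over-contract; the plates restrain it, putting the copper in tension and the cast iron in compression. With no external load the two internal forces are equal and opposite, magnitude P.
Compatibility of the two members (thermal + elastic change equal): (α₁ − α₂)ΔT = P·[1/(A₁E₁) + 1/(A₂E₂)].
|α₁ − α₂|·ΔT = 5.4×10⁻⁶ × 53 = 0.0002862.
1/(A₁E₁) + 1/(A₂E₂) = 1/(800×123×10³) + 1/(2500×104×10³) = 1.401×10⁻⁸ N⁻¹.
So P = 0.0002862 / 1.401×10⁻⁸ = 20.43 kN.
σ_{copper} = P/A₁ = 20430/800 = 25.54 MPa, tensile.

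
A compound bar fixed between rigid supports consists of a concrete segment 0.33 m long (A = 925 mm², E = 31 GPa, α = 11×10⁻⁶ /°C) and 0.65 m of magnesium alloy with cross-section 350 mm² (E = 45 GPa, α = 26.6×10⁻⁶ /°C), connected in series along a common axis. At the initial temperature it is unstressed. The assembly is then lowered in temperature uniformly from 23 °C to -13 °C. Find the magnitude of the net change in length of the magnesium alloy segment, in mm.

With the walls removed the bar would change length by δ_free = Σ αᵢΔT Lᵢ = 11×10⁻⁶×36×330 + 26.6×10⁻⁶×36×650 = 0.7531 mm.
The walls prevent any net length change, so an axial force P (same in every segment) develops. Compatibility: P · Σ Lᵢ/(AᵢEᵢ) = δ_free.
Σ Lᵢ/(AᵢEᵢ) = 330/(925×31×10³) + 650/(350×45×10³) = 5.278×10⁻⁵ mm/N.
So P = 0.7531 / 5.278×10⁻⁵ = 14.27 kN, tensile.
For the magnesium alloy segment, free thermal change = 26.6×10⁻⁶×36×650 = 0.6224 mm and elastic change from P = 14270×650/(350×45×10³) = 0.5889 mm; these oppose, so the net change is 0.0335 mm (segment shortens).

|ΔL| ≈ 0.0335 mm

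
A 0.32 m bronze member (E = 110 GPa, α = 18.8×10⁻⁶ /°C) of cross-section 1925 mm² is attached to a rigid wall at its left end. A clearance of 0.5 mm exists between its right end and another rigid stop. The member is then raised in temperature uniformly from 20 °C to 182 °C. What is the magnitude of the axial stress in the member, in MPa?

σ ≈ 163 MPa (compressive)

Free thermal elongation = αΔT L = 18.8×10⁻⁶ × 162 × 320 = 0.9746 mm.
The gap closes (δ_free > 0.5 mm) and the wall then resists a further 0.9746 − 0.5 = 0.4746 mm of expansion.
That suppressed elongation corresponds to σ = E·Δ/L = 110×10³ × 0.4746/320 = 163.1 MPa.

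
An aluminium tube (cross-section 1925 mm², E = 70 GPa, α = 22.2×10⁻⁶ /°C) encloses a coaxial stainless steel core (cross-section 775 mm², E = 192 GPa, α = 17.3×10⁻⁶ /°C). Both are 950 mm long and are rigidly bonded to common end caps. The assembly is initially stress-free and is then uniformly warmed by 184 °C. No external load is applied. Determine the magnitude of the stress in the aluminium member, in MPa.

σ ≈ 33.1 MPa (compressive)

Equilibrium of a rigid end plate with no external load gives equal and opposite internal forces ±P in the two members. Since α_{aluminium} > α_{stainless steel}, heating drives the aluminium into compression and the stainless steel into tension.
Equating the net (thermal + elastic) strains gives |α₁ − α₂|·ΔT = P·[1/(A₁E₁) + 1/(A₂E₂)].
|α₁ − α₂|·ΔT = 4.9×10⁻⁶ × 184 = 0.0009016.
1/(A₁E₁) + 1/(A₂E₂) = 1/(1925×70×10³) + 1/(775×192×10³) = 1.414×10⁻⁸ N⁻¹.
So P = 0.0009016 / 1.414×10⁻⁸ = 63.76 kN.
σ_{aluminium} = P/A₁ = 63760/1925 = 33.12 MPa, compressive.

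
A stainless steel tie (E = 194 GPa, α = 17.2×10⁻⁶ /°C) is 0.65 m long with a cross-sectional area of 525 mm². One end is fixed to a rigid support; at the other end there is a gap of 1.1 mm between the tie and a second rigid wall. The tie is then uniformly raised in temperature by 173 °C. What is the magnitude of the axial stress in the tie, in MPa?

Free thermal elongation = αΔT L = 17.2×10⁻⁶ × 173 × 650 = 1.934 mm.
The gap closes (δ_free > 1.1 mm) and the wall then resists a further 1.934 − 1.1 = 0.8341 mm of expansion.
Compatibility: PL/(AE) = 0.8341 mm, so σ = P/A = E × (0.8341/650) = 249 MPa.

σ ≈ 249 MPa (compressive)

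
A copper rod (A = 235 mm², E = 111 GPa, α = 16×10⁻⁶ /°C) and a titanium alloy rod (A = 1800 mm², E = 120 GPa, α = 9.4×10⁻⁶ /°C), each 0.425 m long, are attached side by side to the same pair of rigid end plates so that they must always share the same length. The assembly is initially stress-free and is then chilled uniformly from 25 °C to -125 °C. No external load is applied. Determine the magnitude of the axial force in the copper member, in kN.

P ≈ 23 kN (tensile in the copper)

The copper has the larger α, so on cooling it would change length more than the titanium alloy if both were free. The rigid plates force a common final length, so the copper is put into tension and the titanium alloy into compression, with equal and opposite forces P (no external load).
Equating the net (thermal + elastic) strains gives |α₁ − α₂|·ΔT = P·[1/(A₁E₁) + 1/(A₂E₂)].
|α₁ − α₂|·ΔT = 6.6×10⁻⁶ × 150 = 0.00099.
1/(A₁E₁) + 1/(A₂E₂) = 1/(235×111×10³) + 1/(1800×120×10³) = 4.297×10⁻⁸ N⁻¹.
So P = 0.00099 / 4.297×10⁻⁸ = 23.04 kN.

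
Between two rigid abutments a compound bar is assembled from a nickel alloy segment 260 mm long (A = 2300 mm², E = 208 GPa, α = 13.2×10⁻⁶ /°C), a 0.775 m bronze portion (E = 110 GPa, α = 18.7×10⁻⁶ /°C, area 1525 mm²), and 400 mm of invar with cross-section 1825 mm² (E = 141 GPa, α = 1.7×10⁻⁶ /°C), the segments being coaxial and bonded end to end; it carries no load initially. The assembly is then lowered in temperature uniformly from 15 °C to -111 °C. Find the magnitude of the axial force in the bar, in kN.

With the walls removed the bar would change length by δ_free = Σ αᵢΔT Lᵢ = 13.2×10⁻⁶×126×260 + 18.7×10⁻⁶×126×775 + 1.7×10⁻⁶×126×400 = 2.344 mm.
The walls prevent any net length change, so an axial force P (same in every segment) develops. Compatibility: P · Σ Lᵢ/(AᵢEᵢ) = δ_free.
The series flexibility is Σ Lᵢ/(AᵢEᵢ) = 260/(2300×208×10³) + 775/(1525×110×10³) + 400/(1825×141×10³) = 6.718×10⁻⁶ mm/N.
P = 2.344 / 6.718×10⁻⁶ = 348900 N = 348.9 kN, tensile.

P ≈ 349 kN (tensile)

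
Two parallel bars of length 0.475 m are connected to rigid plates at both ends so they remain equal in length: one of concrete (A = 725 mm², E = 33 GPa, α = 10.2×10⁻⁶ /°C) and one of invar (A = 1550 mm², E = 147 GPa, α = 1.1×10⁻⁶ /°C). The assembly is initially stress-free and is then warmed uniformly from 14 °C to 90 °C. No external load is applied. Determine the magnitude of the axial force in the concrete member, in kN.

P ≈ 15 kN (compressive in the concrete)

Equilibrium of a rigid end plate with no external load gives equal and opposite internal forces ±P in the two members. Since α_{concrete} > α_{invar}, heating drives the concrete into compression and the invar into tension.
Compatibility of the two members (thermal + elastic change equal): (α₁ − α₂)ΔT = P·[1/(A₁E₁) + 1/(A₂E₂)].
|α₁ − α₂|·ΔT = 9.1×10⁻⁶ × 76 = 0.0006916.
1/(A₁E₁) + 1/(A₂E₂) = 1/(725×33×10³) + 1/(1550×147×10³) = 4.619×10⁻⁸ N⁻¹.
P = 0.0006916 / 4.619×10⁻⁸ = 14970 N = 14.97 kN.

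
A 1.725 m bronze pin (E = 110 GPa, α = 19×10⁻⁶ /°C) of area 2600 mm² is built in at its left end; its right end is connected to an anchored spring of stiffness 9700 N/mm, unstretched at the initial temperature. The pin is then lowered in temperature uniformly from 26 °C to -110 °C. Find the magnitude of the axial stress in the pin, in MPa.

σ ≈ 15.7 MPa (tensile)

The unrestrained thermal change is αΔT L = 19×10⁻⁶ × 136 × 1725 = 4.457 mm.
Let P be the tensile force in the spring. The pin extends elastically by PL/(AE) and the spring stretches by P/k; together these equal δ_free.
P [ L/(AE) + 1/k ] = δ_free → P [ 1725/(2600×110×10³) + 1/(9700) ] = 4.457.
P = 4.457 / 0.0001091 = 40850 N.
σ = P/A = 40850/2600 = 15.71 MPa.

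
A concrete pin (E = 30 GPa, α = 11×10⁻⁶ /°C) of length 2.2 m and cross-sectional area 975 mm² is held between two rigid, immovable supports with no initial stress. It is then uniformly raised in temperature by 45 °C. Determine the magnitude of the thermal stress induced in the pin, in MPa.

σ ≈ 14.8 MPa (compressive)

Because both ends are immovable the net strain is zero, and the suppressed thermal strain is αΔT = 11×10⁻⁶ × 45 = 495×10⁻⁶.
The stress required to suppress this strain is σ = Eε = 30×10³ × 495×10⁻⁶ = 14.85 MPa, compressive since the pin is trying to expand.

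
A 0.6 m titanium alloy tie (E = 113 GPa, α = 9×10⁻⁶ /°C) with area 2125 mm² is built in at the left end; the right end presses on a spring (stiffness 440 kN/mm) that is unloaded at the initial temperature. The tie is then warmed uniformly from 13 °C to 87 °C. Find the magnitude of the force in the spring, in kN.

If the spring were absent the tie would lengthen by αΔT L = 9×10⁻⁶ × 74 × 600 = 0.3996 mm.
Let P be the compressive force at the spring. The tie shortens elastically by PL/(AE) and the spring compresses by P/k; together these equal δ_free.
So P = δ_free / [L/(AE) + 1/k] = 0.3996 / [ 600/(2125×113×10³) + 1/(440×10³) ].
P = 0.3996 / 4.771×10⁻⁶ = 83750 N.

P ≈ 83.7 kN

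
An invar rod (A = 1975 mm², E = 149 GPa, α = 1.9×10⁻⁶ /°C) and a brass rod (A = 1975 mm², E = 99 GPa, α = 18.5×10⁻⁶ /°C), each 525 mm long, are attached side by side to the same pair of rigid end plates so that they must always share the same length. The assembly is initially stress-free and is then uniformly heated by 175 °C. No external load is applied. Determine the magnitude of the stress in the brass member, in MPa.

σ ≈ 173 MPa (compressive)

Both members must finish at the same length. With the larger α, the brass tends to over-expand; the plates restrain it, putting the brass in compression and the invar in tension. With no external load the two internal forces are equal and opposite, magnitude P.
Setting the final lengths equal and cancelling L: (α₁ − α₂)ΔT = P/(A₁E₁) + P/(A₂E₂).
|α₁ − α₂|·ΔT = 16.6×10⁻⁶ × 175 = 0.002905.
1/(A₁E₁) + 1/(A₂E₂) = 1/(1975×149×10³) + 1/(1975×99×10³) = 8.513×10⁻⁹ N⁻¹.
P = 0.002905 / 8.513×10⁻⁹ = 341300 N = 341.3 kN.
σ_{brass} = P/A₂ = 341300/1975 = 172.8 MPa, compressive.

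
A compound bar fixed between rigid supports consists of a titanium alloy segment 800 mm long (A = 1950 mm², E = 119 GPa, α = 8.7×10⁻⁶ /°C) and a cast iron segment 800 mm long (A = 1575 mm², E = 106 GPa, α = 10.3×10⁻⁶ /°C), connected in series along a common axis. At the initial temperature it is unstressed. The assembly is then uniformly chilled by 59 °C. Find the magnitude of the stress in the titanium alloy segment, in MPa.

σ ≈ 55.8 MPa (tensile)

Free thermal contraction of the whole bar: Σ αᵢΔT Lᵢ = 8.7×10⁻⁶×59×800 + 10.3×10⁻⁶×59×800 = 0.8968 mm.
The rigid supports impose zero overall length change; the single axial force P common to all segments must satisfy P Σ Lᵢ/(AᵢEᵢ) = δ_free.
Σ Lᵢ/(AᵢEᵢ) = 800/(1950×119×10³) + 800/(1575×106×10³) = 8.239×10⁻⁶ mm/N.
P = 0.8968 / 8.239×10⁻⁶ = 108800 N = 108.8 kN, tensile.
σ_{titanium alloy} = P / A = 108800 / 1950 = 55.82 MPa.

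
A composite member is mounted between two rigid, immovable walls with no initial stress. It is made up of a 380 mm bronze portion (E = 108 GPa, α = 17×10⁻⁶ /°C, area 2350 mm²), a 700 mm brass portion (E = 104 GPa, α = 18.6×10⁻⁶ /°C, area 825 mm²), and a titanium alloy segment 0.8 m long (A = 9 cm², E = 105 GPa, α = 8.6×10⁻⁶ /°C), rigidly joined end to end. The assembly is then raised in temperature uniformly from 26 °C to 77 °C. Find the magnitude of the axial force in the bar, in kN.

P ≈ 74.2 kN (compressive)

If the supports were absent, the total length change would be Σ αᵢΔT Lᵢ = 17×10⁻⁶×51×380 + 18.6×10⁻⁶×51×700 + 8.6×10⁻⁶×51×800 = 1.344 mm.
Since the ends are fixed, an axial force P builds up, equal in every segment, with P · Σ Lᵢ/(AᵢEᵢ) = δ_free.
Σ Lᵢ/(AᵢEᵢ) = 380/(2350×108×10³) + 700/(825×104×10³) + 800/(900×105×10³) = 1.812×10⁻⁵ mm/N.
Hence P = δ_free / Σ(L/AE) = 1.344/1.812×10⁻⁵ = 74.19 kN (compressive).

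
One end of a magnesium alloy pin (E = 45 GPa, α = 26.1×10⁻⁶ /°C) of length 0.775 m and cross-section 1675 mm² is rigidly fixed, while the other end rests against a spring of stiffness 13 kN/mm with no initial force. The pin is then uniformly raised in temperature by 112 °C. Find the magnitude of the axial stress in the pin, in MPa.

Free thermal expansion: δ_free = αΔT L = 26.1×10⁻⁶ × 112 × 775 = 2.265 mm.
Let P be the compressive force at the spring. The pin shortens elastically by PL/(AE) and the spring compresses by P/k; together these equal δ_free.
So P = δ_free / [L/(AE) + 1/k] = 2.265 / [ 775/(1675×45×10³) + 1/(13×10³) ].
P = 2.265 / 8.721×10⁻⁵ = 25980 N.
σ = P/A = 25980/1675 = 15.51 MPa.

σ ≈ 15.5 MPa (compressive)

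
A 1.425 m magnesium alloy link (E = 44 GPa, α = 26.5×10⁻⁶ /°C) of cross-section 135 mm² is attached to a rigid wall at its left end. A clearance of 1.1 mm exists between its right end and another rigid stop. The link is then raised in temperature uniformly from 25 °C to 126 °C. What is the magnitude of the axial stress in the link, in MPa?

σ ≈ 83.8 MPa (compressive)

Free thermal elongation = αΔT L = 26.5×10⁻⁶ × 101 × 1425 = 3.814 mm.
After closing the 1.1 mm clearance, 3.814 − 1.1 = 2.714 mm of expansion remains to be suppressed by the wall.
Compatibility: PL/(AE) = 2.714 mm, so σ = P/A = E × (2.714/1425) = 83.8 MPa.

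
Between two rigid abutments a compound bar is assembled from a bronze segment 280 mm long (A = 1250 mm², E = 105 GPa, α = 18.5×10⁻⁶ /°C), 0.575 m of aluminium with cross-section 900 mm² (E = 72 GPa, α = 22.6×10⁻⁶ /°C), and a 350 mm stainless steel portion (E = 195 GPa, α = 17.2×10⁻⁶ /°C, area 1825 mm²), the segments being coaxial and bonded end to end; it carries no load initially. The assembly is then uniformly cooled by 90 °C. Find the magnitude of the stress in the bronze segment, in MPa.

Free thermal contraction of the whole bar: Σ αᵢΔT Lᵢ = 18.5×10⁻⁶×90×280 + 22.6×10⁻⁶×90×575 + 17.2×10⁻⁶×90×350 = 2.178 mm.
The walls prevent any net length change, so an axial force P (same in every segment) develops. Compatibility: P · Σ Lᵢ/(AᵢEᵢ) = δ_free.
The series flexibility is Σ Lᵢ/(AᵢEᵢ) = 280/(1250×105×10³) + 575/(900×72×10³) + 350/(1825×195×10³) = 1.199×10⁻⁵ mm/N.
P = 2.178 / 1.199×10⁻⁵ = 181600 N = 181.6 kN, tensile.
σ_{bronze} = P / A = 181600 / 1250 = 145.3 MPa.

σ ≈ 145 MPa (tensile)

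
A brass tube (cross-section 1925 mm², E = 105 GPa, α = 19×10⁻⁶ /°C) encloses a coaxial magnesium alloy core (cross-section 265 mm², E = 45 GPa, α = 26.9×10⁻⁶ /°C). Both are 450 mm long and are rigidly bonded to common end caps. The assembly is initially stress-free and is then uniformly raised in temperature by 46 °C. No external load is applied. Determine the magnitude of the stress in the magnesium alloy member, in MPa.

σ ≈ 15.4 MPa (compressive)

Both members must finish at the same length. With the larger α, the magnesium alloy tends to over-expand; the plates restrain it, putting the magnesium alloy in compression and the brass in tension. With no external load the two internal forces are equal and opposite, magnitude P.
Equating the net (thermal + elastic) strains gives |α₁ − α₂|·ΔT = P·[1/(A₁E₁) + 1/(A₂E₂)].
|α₁ − α₂|·ΔT = 7.9×10⁻⁶ × 46 = 0.0003634.
1/(A₁E₁) + 1/(A₂E₂) = 1/(1925×105×10³) + 1/(265×45×10³) = 8.88×10⁻⁸ N⁻¹.
So P = 0.0003634 / 8.88×10⁻⁸ = 4.092 kN.
σ_{magnesium alloy} = P/A₂ = 4092/265 = 15.44 MPa, compressive.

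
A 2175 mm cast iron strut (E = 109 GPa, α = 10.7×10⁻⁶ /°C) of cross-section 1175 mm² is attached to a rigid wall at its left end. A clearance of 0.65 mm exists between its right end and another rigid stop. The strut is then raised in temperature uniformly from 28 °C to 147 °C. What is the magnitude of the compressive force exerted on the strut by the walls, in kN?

If the wall were absent the strut would grow by αΔT L = 10.7×10⁻⁶ × 119 × 2175 = 2.769 mm.
This exceeds the 0.65 mm gap, so the wall pushes back. The portion of expansion that must be recovered elastically is δ_free − gap = 2.769 − 0.65 = 2.119 mm.
Compatibility: PL/(AE) = 2.119 mm, so σ = P/A = E × (2.119/2175) = 106.2 MPa.
Force on the wall = σA = 106.2 × 1175 mm² = 124.8 kN.

P ≈ 125 kN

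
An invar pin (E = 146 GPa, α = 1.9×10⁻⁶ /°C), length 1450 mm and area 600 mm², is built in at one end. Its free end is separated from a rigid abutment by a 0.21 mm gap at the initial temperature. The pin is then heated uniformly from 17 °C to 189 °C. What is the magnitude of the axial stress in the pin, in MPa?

Unrestrained expansion: δ_free = αΔT L = 1.9×10⁻⁶ × 172 × 1450 = 0.4739 mm.
After closing the 0.21 mm clearance, 0.4739 − 0.21 = 0.2639 mm of expansion remains to be suppressed by the wall.
So σ = E(δ_free − g)/L = 146×10³ × 0.2639/1450 = 26.57 MPa.

σ ≈ 26.6 MPa (compressive)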